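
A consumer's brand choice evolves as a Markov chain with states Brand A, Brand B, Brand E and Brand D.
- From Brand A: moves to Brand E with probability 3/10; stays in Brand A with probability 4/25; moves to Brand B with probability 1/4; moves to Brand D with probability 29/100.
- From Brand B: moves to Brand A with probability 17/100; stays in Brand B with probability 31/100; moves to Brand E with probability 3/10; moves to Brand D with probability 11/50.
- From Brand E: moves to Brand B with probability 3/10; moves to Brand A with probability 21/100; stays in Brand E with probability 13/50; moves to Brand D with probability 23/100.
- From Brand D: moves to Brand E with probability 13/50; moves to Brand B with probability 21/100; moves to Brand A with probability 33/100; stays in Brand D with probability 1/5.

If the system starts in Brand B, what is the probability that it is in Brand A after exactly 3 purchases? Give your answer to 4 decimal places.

0.2159

Propagate the distribution vector 3 purchases from Brand B.
After 0 purchases: (0.0000, 1.0000, 0.0000, 0.0000)
After 1 purchase: (0.1700, 0.3100, 0.3000, 0.2200)
After 2 purchases: (0.2155, 0.2748, 0.2792, 0.2305)
After 3 purchases: (0.2159, 0.2712, 0.2796, 0.2333)
P(in Brand A after 3 purchases) = 0.2159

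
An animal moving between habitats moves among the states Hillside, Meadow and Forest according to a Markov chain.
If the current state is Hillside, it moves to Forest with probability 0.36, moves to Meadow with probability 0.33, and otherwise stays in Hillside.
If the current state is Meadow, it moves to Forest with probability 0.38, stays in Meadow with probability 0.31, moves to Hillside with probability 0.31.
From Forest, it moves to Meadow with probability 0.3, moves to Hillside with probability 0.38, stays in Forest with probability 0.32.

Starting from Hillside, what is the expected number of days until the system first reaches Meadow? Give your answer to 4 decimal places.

Let t(s) be the expected number of days to first reach Meadow from state s, with t(Meadow) = 0. Conditioning on the first day:
t(Hillside) = 1 + 0.31·t(Hillside) + 0.36·t(Forest)
t(Forest) = 1 + 0.38·t(Hillside) + 0.32·t(Forest)
Solving: t(Hillside) = 3.1288, t(Forest) = 3.2190.
Expected days from Hillside to Meadow: 3.1288.

3.1288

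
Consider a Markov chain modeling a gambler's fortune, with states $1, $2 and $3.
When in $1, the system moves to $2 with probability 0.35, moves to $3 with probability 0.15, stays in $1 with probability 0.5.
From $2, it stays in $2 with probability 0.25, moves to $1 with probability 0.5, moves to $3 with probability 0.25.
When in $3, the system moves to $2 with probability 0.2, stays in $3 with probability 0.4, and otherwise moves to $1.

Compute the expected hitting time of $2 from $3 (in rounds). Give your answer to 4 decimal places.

Let t(s) be the expected number of rounds to first reach $2 from state s, with t($2) = 0. Conditioning on the first round:
t($1) = 1 + 0.5·t($1) + 0.15·t($3)
t($3) = 1 + 0.4·t($1) + 0.4·t($3)
Solving: t($1) = 3.1250, t($3) = 3.7500.
Expected rounds from $3 to $2: 3.7500.

3.7500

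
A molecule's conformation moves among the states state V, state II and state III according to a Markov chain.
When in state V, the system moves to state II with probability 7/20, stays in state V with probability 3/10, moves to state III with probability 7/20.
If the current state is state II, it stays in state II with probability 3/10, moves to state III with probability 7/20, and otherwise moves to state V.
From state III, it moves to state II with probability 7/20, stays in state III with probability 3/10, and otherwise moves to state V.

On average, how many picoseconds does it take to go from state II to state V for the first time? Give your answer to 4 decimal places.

Let t(s) be the expected number of picoseconds to first reach state V from state s, with t(state V) = 0. Conditioning on the first picosecond:
t(state II) = 1 + 0.3·t(state II) + 0.35·t(state III)
t(state III) = 1 + 0.35·t(state II) + 0.3·t(state III)
Solving: t(state II) = 2.8571, t(state III) = 2.8571.
Expected picoseconds from state II to state V: 2.8571.

2.8571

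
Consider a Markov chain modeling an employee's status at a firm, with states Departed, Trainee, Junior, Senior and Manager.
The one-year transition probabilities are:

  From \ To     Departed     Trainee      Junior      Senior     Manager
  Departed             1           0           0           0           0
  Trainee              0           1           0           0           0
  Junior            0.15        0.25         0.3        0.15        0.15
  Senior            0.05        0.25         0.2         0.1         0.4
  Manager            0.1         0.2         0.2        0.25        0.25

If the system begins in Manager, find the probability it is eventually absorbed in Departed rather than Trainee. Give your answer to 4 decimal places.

Let h(s) be the probability of absorption at Departed starting from transient state s. Then h(Departed) = 1 and h(Trainee) = 0. By first-step analysis:
h(Junior) = 0.15·1 + 0.25·0 + 0.3·h(Junior) + 0.15·h(Senior) + 0.15·h(Manager)
h(Senior) = 0.05·1 + 0.25·0 + 0.2·h(Junior) + 0.1·h(Senior) + 0.4·h(Manager)
h(Manager) = 0.1·1 + 0.2·0 + 0.2·h(Junior) + 0.25·h(Senior) + 0.25·h(Manager)
Solving: h(Junior) = 0.3396, h(Senior) = 0.2706, h(Manager) = 0.3141.
Starting from Manager, the probability is 0.3141.

0.3141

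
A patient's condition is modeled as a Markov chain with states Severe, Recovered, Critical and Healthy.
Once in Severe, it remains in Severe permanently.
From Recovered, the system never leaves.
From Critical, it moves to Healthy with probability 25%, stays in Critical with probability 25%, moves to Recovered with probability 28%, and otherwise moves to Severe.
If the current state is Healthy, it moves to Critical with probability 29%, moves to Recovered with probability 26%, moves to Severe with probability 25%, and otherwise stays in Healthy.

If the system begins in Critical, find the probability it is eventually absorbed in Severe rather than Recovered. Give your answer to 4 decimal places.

Let h(s) be the probability of absorption at Severe starting from transient state s. Then h(Severe) = 1 and h(Recovered) = 0. By first-step analysis:
h(Critical) = 0.22·1 + 0.28·0 + 0.25·h(Critical) + 0.25·h(Healthy)
h(Healthy) = 0.25·1 + 0.26·0 + 0.29·h(Critical) + 0.2·h(Healthy)
Solving: h(Critical) = 0.4521, h(Healthy) = 0.4764.
Starting from Critical, the probability is 0.4521.

0.4521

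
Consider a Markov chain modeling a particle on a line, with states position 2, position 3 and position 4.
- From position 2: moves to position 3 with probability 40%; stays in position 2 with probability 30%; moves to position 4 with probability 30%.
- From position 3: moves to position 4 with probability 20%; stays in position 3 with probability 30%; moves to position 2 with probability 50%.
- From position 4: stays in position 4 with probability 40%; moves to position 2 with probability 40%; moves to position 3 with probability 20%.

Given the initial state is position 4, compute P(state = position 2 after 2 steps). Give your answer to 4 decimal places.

0.3800

Sum over the intermediate state after 1 step:
P = P(position 4→position 2)·P(position 2→position 2) + P(position 4→position 3)·P(position 3→position 2) + P(position 4→position 4)·P(position 4→position 2)
  = 0.4×0.3 + 0.2×0.5 + 0.4×0.4
  = 0.1200 + 0.1000 + 0.1600 = 0.3800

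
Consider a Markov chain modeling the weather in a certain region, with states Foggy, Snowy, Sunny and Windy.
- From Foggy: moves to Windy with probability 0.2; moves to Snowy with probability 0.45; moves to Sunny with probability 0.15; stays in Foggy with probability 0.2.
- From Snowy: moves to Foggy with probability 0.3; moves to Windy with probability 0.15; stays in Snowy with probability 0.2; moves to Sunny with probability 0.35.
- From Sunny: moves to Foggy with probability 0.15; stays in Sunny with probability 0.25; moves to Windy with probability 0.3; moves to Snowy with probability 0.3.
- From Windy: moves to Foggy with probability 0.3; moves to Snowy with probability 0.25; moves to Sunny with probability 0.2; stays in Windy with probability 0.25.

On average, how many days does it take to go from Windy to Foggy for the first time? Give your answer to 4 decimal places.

3.8095

Let t(s) be the expected number of days to first reach Foggy from state s, with t(Foggy) = 0. Conditioning on the first day:
t(Snowy) = 1 + 0.2·t(Snowy) + 0.35·t(Sunny) + 0.15·t(Windy)
t(Sunny) = 1 + 0.3·t(Snowy) + 0.25·t(Sunny) + 0.3·t(Windy)
t(Windy) = 1 + 0.25·t(Snowy) + 0.2·t(Sunny) + 0.25·t(Windy)
Solving: t(Snowy) = 3.8961, t(Sunny) = 4.4156, t(Windy) = 3.8095.
Expected days from Windy to Foggy: 3.8095.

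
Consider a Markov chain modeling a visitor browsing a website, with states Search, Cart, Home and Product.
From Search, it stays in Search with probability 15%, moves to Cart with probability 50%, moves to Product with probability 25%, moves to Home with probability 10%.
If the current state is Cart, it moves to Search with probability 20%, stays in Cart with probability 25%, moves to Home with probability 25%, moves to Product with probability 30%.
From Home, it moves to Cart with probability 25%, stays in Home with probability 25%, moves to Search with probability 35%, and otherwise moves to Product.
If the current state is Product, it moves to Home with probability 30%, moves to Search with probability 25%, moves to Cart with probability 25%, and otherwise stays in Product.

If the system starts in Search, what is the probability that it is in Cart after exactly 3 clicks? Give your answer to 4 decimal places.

0.3050

Propagate the distribution vector 3 clicks from Search.
After 0 clicks: (1.0000, 0.0000, 0.0000, 0.0000)
After 1 click: (0.1500, 0.5000, 0.1000, 0.2500)
After 2 clicks: (0.2200, 0.2875, 0.2400, 0.2525)
After 3 clicks: (0.2376, 0.3050, 0.2296, 0.2278)
P(in Cart after 3 clicks) = 0.3050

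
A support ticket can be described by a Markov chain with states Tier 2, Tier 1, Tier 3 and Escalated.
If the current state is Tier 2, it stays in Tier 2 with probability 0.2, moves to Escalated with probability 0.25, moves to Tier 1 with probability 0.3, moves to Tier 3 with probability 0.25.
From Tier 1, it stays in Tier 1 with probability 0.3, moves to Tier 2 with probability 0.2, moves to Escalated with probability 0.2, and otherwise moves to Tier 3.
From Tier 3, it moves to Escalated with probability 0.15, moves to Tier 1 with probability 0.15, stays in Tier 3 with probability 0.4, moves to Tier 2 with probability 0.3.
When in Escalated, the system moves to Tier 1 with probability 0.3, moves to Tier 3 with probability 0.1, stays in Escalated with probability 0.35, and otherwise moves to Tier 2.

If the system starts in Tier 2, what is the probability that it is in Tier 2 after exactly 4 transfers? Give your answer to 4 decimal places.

0.2385

Propagate the distribution vector 4 transfers from Tier 2.
After 0 transfers: (1.0000, 0.0000, 0.0000, 0.0000)
After 1 transfer: (0.2000, 0.3000, 0.2500, 0.2500)
After 2 transfers: (0.2375, 0.2625, 0.2650, 0.2350)
After 3 transfers: (0.2383, 0.2603, 0.2676, 0.2339)
After 4 transfers: (0.2385, 0.2599, 0.2681, 0.2336)
P(in Tier 2 after 4 transfers) = 0.2385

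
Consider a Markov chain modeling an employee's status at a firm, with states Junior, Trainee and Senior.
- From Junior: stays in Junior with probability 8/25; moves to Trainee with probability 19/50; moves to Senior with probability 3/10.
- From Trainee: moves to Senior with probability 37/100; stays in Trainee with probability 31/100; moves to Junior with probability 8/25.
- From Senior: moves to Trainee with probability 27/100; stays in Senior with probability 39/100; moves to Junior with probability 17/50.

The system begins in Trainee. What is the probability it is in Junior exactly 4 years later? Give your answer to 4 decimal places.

Propagate the distribution vector 4 years from Trainee.
After 0 years: (0.0000, 1.0000, 0.0000)
After 1 year: (0.3200, 0.3100, 0.3700)
After 2 years: (0.3274, 0.3176, 0.3550)
After 3 years: (0.3271, 0.3187, 0.3542)
After 4 years: (0.3271, 0.3187, 0.3542)
P(in Junior after 4 years) = 0.3271

0.3271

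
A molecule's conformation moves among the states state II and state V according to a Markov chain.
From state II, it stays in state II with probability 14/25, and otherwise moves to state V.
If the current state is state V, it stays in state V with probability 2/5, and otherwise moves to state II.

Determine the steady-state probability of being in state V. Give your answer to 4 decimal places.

0.4231

Let the stationary distribution be π with π = πP and π_1 + π_2 = 1.
π_1 = 0.56·π_1 + 0.6·π_2
Solving with the normalization constraint gives π = (0.5769, 0.4231).
So the stationary probability of state V is 0.4231.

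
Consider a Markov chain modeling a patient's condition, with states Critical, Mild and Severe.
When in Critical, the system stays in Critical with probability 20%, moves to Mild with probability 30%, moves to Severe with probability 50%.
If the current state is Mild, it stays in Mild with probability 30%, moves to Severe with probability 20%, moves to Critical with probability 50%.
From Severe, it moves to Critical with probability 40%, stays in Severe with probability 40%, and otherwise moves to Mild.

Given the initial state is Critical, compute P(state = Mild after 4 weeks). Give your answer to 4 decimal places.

0.2611

Propagate the distribution vector 4 weeks from Critical.
After 0 weeks: (1.0000, 0.0000, 0.0000)
After 1 week: (0.2000, 0.3000, 0.5000)
After 2 weeks: (0.3900, 0.2500, 0.3600)
After 3 weeks: (0.3470, 0.2640, 0.3890)
After 4 weeks: (0.3570, 0.2611, 0.3819)
P(in Mild after 4 weeks) = 0.2611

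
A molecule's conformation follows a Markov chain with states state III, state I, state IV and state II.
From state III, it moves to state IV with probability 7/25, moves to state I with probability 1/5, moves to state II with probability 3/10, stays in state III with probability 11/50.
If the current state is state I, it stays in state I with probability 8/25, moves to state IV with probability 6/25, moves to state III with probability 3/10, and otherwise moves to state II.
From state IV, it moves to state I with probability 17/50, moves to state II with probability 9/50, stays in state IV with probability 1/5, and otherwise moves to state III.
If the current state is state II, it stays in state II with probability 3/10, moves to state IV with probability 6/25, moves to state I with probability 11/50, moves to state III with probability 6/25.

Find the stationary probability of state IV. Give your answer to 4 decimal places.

0.2408

Let the stationary distribution be π with π = πP and π_1 + π_2 + π_3 + π_4 = 1.
π_1 = 0.22·π_1 + 0.3·π_2 + 0.28·π_3 + 0.24·π_4
π_2 = 0.2·π_1 + 0.32·π_2 + 0.34·π_3 + 0.22·π_4
π_3 = 0.28·π_1 + 0.24·π_2 + 0.2·π_3 + 0.24·π_4
Solving with the normalization constraint gives π = (0.2607, 0.2708, 0.2408, 0.2278).
So the stationary probability of state IV is 0.2408.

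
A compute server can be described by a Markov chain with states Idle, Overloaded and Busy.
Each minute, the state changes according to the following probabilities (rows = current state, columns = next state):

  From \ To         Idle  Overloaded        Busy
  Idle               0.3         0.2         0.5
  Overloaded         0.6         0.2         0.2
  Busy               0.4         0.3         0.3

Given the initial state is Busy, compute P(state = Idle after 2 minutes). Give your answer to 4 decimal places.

Sum over the intermediate state after 1 minute:
P = P(Busy→Idle)·P(Idle→Idle) + P(Busy→Overloaded)·P(Overloaded→Idle) + P(Busy→Busy)·P(Busy→Idle)
  = 0.4×0.3 + 0.3×0.6 + 0.3×0.4
  = 0.1200 + 0.1800 + 0.1200 = 0.4200

0.4200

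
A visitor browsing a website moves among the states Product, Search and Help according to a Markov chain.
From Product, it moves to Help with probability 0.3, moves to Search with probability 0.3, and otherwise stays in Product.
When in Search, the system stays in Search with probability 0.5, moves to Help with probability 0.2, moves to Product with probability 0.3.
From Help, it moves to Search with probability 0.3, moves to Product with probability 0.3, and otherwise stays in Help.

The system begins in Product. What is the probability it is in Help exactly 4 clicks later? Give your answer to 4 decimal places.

0.2922

Propagate the distribution vector 4 clicks from Product.
After 0 clicks: (1.0000, 0.0000, 0.0000)
After 1 click: (0.4000, 0.3000, 0.3000)
After 2 clicks: (0.3400, 0.3600, 0.3000)
After 3 clicks: (0.3340, 0.3720, 0.2940)
After 4 clicks: (0.3334, 0.3744, 0.2922)
P(in Help after 4 clicks) = 0.2922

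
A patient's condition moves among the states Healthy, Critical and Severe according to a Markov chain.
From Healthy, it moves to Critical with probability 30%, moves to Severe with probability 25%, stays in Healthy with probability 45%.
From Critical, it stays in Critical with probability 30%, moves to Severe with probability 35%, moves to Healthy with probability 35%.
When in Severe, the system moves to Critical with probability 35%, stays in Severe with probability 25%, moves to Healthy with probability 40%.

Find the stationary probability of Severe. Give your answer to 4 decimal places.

Let the stationary distribution be π with π = πP and π_1 + π_2 + π_3 = 1.
π_1 = 0.45·π_1 + 0.35·π_2 + 0.4·π_3
π_2 = 0.3·π_1 + 0.3·π_2 + 0.35·π_3
Solving with the normalization constraint gives π = (0.4045, 0.3141, 0.2814).
So the stationary probability of Severe is 0.2814.

0.2814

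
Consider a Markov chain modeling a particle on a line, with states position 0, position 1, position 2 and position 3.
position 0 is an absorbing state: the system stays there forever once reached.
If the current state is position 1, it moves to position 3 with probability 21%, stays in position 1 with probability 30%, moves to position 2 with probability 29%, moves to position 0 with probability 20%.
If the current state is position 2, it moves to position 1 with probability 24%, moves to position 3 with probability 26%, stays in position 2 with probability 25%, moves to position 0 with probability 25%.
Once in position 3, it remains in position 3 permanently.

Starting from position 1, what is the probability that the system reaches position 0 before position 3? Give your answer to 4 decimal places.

0.4886

Let h(s) be the probability of absorption at position 0 starting from transient state s. Then h(position 0) = 1 and h(position 3) = 0. By first-step analysis:
h(position 1) = 0.2·1 + 0.3·h(position 1) + 0.29·h(position 2) + 0.21·0
h(position 2) = 0.25·1 + 0.24·h(position 1) + 0.25·h(position 2) + 0.26·0
Solving: h(position 1) = 0.4886, h(position 2) = 0.4897.
Starting from position 1, the probability is 0.4886.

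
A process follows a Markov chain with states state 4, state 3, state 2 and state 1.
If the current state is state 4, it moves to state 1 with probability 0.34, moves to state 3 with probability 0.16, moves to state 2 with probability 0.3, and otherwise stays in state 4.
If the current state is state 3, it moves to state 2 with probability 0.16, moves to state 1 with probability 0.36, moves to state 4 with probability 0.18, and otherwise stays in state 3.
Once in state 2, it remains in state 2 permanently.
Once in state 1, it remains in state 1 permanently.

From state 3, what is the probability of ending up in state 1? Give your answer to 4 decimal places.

0.6574

Let h(s) be the probability of absorption at state 1 starting from transient state s. Then h(state 1) = 1 and h(state 2) = 0. By first-step analysis:
h(state 4) = 0.2·h(state 4) + 0.16·h(state 3) + 0.3·0 + 0.34·1
h(state 3) = 0.18·h(state 4) + 0.3·h(state 3) + 0.16·0 + 0.36·1
Solving: h(state 4) = 0.5565, h(state 3) = 0.6574.
Starting from state 3, the probability is 0.6574.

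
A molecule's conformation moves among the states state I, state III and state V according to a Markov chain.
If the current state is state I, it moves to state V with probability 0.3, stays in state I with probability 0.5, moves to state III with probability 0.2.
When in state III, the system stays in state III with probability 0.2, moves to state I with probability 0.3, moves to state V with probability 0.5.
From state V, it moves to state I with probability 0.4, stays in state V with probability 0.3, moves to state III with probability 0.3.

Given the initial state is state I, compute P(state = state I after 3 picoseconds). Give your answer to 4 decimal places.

Propagate the distribution vector 3 picoseconds from state I.
After 0 picoseconds: (1.0000, 0.0000, 0.0000)
After 1 picosecond: (0.5000, 0.2000, 0.3000)
After 2 picoseconds: (0.4300, 0.2300, 0.3400)
After 3 picoseconds: (0.4200, 0.2340, 0.3460)
P(in state I after 3 picoseconds) = 0.4200

0.4200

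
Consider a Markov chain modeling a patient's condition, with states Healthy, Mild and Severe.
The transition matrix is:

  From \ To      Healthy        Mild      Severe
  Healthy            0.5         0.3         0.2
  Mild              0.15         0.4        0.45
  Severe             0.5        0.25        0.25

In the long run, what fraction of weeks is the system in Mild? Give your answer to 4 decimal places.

Let the stationary distribution be π with π = πP and π_1 + π_2 + π_3 = 1.
π_1 = 0.5·π_1 + 0.15·π_2 + 0.5·π_3
π_2 = 0.3·π_1 + 0.4·π_2 + 0.25·π_3
Solving with the normalization constraint gives π = (0.3890, 0.3170, 0.2939).
So the stationary probability of Mild is 0.3170.

0.3170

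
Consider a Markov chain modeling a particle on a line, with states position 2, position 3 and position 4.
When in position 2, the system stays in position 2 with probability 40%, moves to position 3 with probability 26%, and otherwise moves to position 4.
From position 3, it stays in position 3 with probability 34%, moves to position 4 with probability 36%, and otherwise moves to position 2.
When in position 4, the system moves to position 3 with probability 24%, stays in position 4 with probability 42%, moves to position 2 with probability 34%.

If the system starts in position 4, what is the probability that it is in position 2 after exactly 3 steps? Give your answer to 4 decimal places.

0.3502

Propagate the distribution vector 3 steps from position 4.
After 0 steps: (0.0000, 0.0000, 1.0000)
After 1 step: (0.3400, 0.2400, 0.4200)
After 2 steps: (0.3508, 0.2708, 0.3784)
After 3 steps: (0.3502, 0.2741, 0.3757)
P(in position 2 after 3 steps) = 0.3502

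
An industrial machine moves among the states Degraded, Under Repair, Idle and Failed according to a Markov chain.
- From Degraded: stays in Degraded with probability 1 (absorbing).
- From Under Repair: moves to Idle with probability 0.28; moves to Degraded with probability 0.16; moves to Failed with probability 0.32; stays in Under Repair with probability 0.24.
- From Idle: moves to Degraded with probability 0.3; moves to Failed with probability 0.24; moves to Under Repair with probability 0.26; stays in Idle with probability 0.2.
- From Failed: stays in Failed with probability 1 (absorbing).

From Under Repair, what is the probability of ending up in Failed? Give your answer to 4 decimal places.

0.6039

Let h(s) be the probability of absorption at Failed starting from transient state s. Then h(Failed) = 1 and h(Degraded) = 0. By first-step analysis:
h(Under Repair) = 0.16·0 + 0.24·h(Under Repair) + 0.28·h(Idle) + 0.32·1
h(Idle) = 0.3·0 + 0.26·h(Under Repair) + 0.2·h(Idle) + 0.24·1
Solving: h(Under Repair) = 0.6039, h(Idle) = 0.4963.
Starting from Under Repair, the probability is 0.6039.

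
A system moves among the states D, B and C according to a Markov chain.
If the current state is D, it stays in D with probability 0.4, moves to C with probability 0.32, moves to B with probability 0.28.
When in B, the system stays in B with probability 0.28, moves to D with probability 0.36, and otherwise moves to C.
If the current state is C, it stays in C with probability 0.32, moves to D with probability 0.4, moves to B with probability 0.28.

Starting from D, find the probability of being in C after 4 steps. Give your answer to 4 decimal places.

Propagate the distribution vector 4 steps from D.
After 0 steps: (1.0000, 0.0000, 0.0000)
After 1 step: (0.4000, 0.2800, 0.3200)
After 2 steps: (0.3888, 0.2800, 0.3312)
After 3 steps: (0.3888, 0.2800, 0.3312)
After 4 steps: (0.3888, 0.2800, 0.3312)
P(in C after 4 steps) = 0.3312

0.3312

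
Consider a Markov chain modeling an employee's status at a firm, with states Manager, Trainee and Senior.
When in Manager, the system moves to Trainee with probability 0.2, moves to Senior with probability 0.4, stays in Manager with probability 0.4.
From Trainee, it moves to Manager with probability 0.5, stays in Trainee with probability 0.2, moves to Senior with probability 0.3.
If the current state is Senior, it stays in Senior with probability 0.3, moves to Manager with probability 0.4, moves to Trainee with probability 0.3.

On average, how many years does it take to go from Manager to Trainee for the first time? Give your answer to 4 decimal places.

4.2308

Let t(s) be the expected number of years to first reach Trainee from state s, with t(Trainee) = 0. Conditioning on the first year:
t(Manager) = 1 + 0.4·t(Manager) + 0.4·t(Senior)
t(Senior) = 1 + 0.4·t(Manager) + 0.3·t(Senior)
Solving: t(Manager) = 4.2308, t(Senior) = 3.8462.
Expected years from Manager to Trainee: 4.2308.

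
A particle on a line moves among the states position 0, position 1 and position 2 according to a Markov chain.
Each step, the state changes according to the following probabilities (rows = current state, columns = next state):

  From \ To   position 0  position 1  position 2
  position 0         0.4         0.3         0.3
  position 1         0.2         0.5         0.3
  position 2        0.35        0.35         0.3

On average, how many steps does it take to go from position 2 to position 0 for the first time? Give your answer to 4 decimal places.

3.4694

Let t(s) be the expected number of steps to first reach position 0 from state s, with t(position 0) = 0. Conditioning on the first step:
t(position 1) = 1 + 0.5·t(position 1) + 0.3·t(position 2)
t(position 2) = 1 + 0.35·t(position 1) + 0.3·t(position 2)
Solving: t(position 1) = 4.0816, t(position 2) = 3.4694.
Expected steps from position 2 to position 0: 3.4694.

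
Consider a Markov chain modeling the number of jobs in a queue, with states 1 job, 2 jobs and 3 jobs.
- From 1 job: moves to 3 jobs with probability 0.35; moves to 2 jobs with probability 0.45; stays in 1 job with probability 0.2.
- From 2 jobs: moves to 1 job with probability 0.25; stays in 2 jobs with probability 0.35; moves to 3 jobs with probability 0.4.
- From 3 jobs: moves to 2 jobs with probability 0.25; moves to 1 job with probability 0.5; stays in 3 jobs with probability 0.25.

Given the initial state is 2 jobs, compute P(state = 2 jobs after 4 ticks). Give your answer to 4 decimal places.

0.3481

Propagate the distribution vector 4 ticks from 2 jobs.
After 0 ticks: (0.0000, 1.0000, 0.0000)
After 1 tick: (0.2500, 0.3500, 0.4000)
After 2 ticks: (0.3375, 0.3350, 0.3275)
After 3 ticks: (0.3150, 0.3510, 0.3340)
After 4 ticks: (0.3178, 0.3481, 0.3342)
P(in 2 jobs after 4 ticks) = 0.3481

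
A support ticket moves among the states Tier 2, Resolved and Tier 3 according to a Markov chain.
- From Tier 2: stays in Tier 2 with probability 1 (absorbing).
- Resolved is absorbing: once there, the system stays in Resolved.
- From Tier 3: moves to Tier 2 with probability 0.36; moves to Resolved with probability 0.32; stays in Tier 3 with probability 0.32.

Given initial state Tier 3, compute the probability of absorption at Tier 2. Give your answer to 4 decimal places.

0.5294

Let h(s) be the probability of absorption at Tier 2 starting from transient state s. Then h(Tier 2) = 1 and h(Resolved) = 0. By first-step analysis:
h(Tier 3) = 0.36·1 + 0.32·0 + 0.32·h(Tier 3)
Solving: h(Tier 3) = 0.5294.
Starting from Tier 3, the probability is 0.5294.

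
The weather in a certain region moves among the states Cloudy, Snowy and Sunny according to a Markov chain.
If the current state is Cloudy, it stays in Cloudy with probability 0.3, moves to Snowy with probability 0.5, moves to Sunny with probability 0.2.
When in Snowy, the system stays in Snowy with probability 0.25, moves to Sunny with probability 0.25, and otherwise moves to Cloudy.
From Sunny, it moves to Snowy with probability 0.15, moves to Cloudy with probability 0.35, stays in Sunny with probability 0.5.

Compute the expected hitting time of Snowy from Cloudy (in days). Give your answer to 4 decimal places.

Let t(s) be the expected number of days to first reach Snowy from state s, with t(Snowy) = 0. Conditioning on the first day:
t(Cloudy) = 1 + 0.3·t(Cloudy) + 0.2·t(Sunny)
t(Sunny) = 1 + 0.35·t(Cloudy) + 0.5·t(Sunny)
Solving: t(Cloudy) = 2.5000, t(Sunny) = 3.7500.
Expected days from Cloudy to Snowy: 2.5000.

2.5000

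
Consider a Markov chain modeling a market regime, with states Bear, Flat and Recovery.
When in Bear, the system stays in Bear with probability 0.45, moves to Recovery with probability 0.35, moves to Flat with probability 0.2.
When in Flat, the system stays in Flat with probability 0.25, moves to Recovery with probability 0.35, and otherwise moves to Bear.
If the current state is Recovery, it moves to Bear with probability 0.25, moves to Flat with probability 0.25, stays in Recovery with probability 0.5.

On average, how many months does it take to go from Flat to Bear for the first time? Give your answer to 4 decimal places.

2.9565

Let t(s) be the expected number of months to first reach Bear from state s, with t(Bear) = 0. Conditioning on the first month:
t(Flat) = 1 + 0.25·t(Flat) + 0.35·t(Recovery)
t(Recovery) = 1 + 0.25·t(Flat) + 0.5·t(Recovery)
Solving: t(Flat) = 2.9565, t(Recovery) = 3.4783.
Expected months from Flat to Bear: 2.9565.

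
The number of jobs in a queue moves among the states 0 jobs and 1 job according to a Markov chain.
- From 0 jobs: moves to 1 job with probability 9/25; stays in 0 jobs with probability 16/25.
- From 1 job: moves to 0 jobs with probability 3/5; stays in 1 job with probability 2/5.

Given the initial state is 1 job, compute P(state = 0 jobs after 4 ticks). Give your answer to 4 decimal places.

Propagate the distribution vector 4 ticks from 1 job.
After 0 ticks: (0.0000, 1.0000)
After 1 tick: (0.6000, 0.4000)
After 2 ticks: (0.6240, 0.3760)
After 3 ticks: (0.6250, 0.3750)
After 4 ticks: (0.6250, 0.3750)
P(in 0 jobs after 4 ticks) = 0.6250

0.6250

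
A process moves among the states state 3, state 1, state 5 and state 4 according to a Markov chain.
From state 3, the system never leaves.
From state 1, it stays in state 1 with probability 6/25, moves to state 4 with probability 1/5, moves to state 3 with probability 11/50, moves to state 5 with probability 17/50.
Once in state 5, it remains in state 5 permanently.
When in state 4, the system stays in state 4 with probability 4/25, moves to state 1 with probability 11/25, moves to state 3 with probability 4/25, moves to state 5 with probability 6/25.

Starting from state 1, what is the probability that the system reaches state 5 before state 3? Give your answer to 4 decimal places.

Let h(s) be the probability of absorption at state 5 starting from transient state s. Then h(state 5) = 1 and h(state 3) = 0. By first-step analysis:
h(state 1) = 0.22·0 + 0.24·h(state 1) + 0.34·1 + 0.2·h(state 4)
h(state 4) = 0.16·0 + 0.44·h(state 1) + 0.24·1 + 0.16·h(state 4)
Solving: h(state 1) = 0.6061, h(state 4) = 0.6032.
Starting from state 1, the probability is 0.6061.

0.6061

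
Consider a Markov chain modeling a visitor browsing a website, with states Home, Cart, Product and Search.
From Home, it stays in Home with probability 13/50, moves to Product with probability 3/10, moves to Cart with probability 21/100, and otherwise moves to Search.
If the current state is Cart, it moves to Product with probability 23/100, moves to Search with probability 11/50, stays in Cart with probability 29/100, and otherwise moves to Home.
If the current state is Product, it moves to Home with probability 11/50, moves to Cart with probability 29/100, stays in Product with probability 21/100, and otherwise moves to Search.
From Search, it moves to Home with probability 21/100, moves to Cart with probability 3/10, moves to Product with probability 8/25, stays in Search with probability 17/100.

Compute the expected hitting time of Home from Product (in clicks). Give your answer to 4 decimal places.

4.3605

Let t(s) be the expected number of clicks to first reach Home from state s, with t(Home) = 0. Conditioning on the first click:
t(Cart) = 1 + 0.29·t(Cart) + 0.23·t(Product) + 0.22·t(Search)
t(Product) = 1 + 0.29·t(Cart) + 0.21·t(Product) + 0.28·t(Search)
t(Search) = 1 + 0.3·t(Cart) + 0.32·t(Product) + 0.17·t(Search)
Solving: t(Cart) = 4.1838, t(Product) = 4.3605, t(Search) = 4.3982.
Expected clicks from Product to Home: 4.3605.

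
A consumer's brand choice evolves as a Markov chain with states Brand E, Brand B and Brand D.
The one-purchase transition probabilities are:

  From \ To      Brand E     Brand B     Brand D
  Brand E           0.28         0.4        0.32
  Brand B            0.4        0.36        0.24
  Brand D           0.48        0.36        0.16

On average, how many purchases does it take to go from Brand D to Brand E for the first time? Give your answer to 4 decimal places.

2.2163

Let t(s) be the expected number of purchases to first reach Brand E from state s, with t(Brand E) = 0. Conditioning on the first purchase:
t(Brand B) = 1 + 0.36·t(Brand B) + 0.24·t(Brand D)
t(Brand D) = 1 + 0.36·t(Brand B) + 0.16·t(Brand D)
Solving: t(Brand B) = 2.3936, t(Brand D) = 2.2163.
Expected purchases from Brand D to Brand E: 2.2163.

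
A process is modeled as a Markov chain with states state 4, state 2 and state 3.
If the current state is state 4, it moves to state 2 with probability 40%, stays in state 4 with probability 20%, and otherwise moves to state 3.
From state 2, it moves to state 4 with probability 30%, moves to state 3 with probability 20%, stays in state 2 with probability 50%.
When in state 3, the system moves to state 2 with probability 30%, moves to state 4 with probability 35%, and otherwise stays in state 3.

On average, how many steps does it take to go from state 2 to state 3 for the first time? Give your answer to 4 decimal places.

Let t(s) be the expected number of steps to first reach state 3 from state s, with t(state 3) = 0. Conditioning on the first step:
t(state 4) = 1 + 0.2·t(state 4) + 0.4·t(state 2)
t(state 2) = 1 + 0.3·t(state 4) + 0.5·t(state 2)
Solving: t(state 4) = 3.2143, t(state 2) = 3.9286.
Expected steps from state 2 to state 3: 3.9286.

3.9286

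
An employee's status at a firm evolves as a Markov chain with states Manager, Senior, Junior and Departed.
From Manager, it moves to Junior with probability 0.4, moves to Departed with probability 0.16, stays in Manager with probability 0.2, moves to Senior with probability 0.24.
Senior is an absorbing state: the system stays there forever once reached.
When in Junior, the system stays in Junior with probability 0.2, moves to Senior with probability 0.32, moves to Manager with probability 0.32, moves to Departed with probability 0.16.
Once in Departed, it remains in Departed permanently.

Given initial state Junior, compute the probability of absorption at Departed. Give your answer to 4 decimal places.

0.3500

Let h(s) be the probability of absorption at Departed starting from transient state s. Then h(Departed) = 1 and h(Senior) = 0. By first-step analysis:
h(Manager) = 0.2·h(Manager) + 0.24·0 + 0.4·h(Junior) + 0.16·1
h(Junior) = 0.32·h(Manager) + 0.32·0 + 0.2·h(Junior) + 0.16·1
Solving: h(Manager) = 0.3750, h(Junior) = 0.3500.
Starting from Junior, the probability is 0.3500.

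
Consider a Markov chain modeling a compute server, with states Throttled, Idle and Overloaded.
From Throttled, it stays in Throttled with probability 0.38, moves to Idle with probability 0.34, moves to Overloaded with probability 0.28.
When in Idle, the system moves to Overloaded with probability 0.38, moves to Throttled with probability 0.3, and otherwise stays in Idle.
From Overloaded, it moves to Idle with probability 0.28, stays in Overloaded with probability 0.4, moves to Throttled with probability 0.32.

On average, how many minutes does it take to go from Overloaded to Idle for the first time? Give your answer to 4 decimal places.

Let t(s) be the expected number of minutes to first reach Idle from state s, with t(Idle) = 0. Conditioning on the first minute:
t(Throttled) = 1 + 0.38·t(Throttled) + 0.28·t(Overloaded)
t(Overloaded) = 1 + 0.32·t(Throttled) + 0.4·t(Overloaded)
Solving: t(Throttled) = 3.1161, t(Overloaded) = 3.3286.
Expected minutes from Overloaded to Idle: 3.3286.

3.3286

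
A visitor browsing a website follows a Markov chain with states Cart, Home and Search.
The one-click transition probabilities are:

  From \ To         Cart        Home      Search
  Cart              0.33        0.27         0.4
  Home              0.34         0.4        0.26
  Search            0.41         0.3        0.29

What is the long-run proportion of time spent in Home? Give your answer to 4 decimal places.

0.3214

Let the stationary distribution be π with π = πP and π_1 + π_2 + π_3 = 1.
π_1 = 0.33·π_1 + 0.34·π_2 + 0.41·π_3
π_2 = 0.27·π_1 + 0.4·π_2 + 0.3·π_3
Solving with the normalization constraint gives π = (0.3588, 0.3214, 0.3198).
So the stationary probability of Home is 0.3214.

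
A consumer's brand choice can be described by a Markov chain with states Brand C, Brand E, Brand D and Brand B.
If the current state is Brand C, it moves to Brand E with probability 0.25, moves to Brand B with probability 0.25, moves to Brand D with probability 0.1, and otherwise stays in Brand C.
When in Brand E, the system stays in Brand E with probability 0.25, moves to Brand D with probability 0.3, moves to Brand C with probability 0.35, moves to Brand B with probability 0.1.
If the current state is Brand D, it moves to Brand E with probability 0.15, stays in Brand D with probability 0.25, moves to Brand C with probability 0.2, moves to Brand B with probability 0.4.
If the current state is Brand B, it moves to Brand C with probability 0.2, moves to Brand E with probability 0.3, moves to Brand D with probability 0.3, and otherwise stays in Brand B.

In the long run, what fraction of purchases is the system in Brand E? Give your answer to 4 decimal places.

Let the stationary distribution be π with π = πP and π_1 + π_2 + π_3 + π_4 = 1.
π_1 = 0.4·π_1 + 0.35·π_2 + 0.2·π_3 + 0.2·π_4
π_2 = 0.25·π_1 + 0.25·π_2 + 0.15·π_3 + 0.3·π_4
π_3 = 0.1·π_1 + 0.3·π_2 + 0.25·π_3 + 0.3·π_4
Solving with the normalization constraint gives π = (0.2948, 0.2389, 0.2296, 0.2368).
So the stationary probability of Brand E is 0.2389.

0.2389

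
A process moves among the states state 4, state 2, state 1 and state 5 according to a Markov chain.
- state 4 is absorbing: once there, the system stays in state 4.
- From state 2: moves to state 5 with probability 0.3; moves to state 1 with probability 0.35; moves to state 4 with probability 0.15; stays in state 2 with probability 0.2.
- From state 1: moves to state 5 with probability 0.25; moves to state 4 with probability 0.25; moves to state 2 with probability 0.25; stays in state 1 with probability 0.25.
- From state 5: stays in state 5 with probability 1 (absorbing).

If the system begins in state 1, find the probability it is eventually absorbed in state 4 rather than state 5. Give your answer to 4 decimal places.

0.4634

Let h(s) be the probability of absorption at state 4 starting from transient state s. Then h(state 4) = 1 and h(state 5) = 0. By first-step analysis:
h(state 2) = 0.15·1 + 0.2·h(state 2) + 0.35·h(state 1) + 0.3·0
h(state 1) = 0.25·1 + 0.25·h(state 2) + 0.25·h(state 1) + 0.25·0
Solving: h(state 2) = 0.3902, h(state 1) = 0.4634.
Starting from state 1, the probability is 0.4634.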